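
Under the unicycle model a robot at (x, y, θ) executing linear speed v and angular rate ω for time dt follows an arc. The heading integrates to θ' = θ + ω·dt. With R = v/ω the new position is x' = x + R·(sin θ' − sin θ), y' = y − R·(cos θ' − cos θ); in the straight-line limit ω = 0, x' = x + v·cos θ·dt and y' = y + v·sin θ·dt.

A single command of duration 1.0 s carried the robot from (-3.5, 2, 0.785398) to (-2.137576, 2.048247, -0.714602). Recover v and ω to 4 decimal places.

Δθ = -0.714602 − 0.785398 = -1.500000
ω = Δθ/dt = -1.500000/1.0 = -1.5000
R = Δx/(sin θ' − sin θ) = -1.0000
v = R·ω = -1.0000·-1.5000 = 1.5000

v = 1.5000, ω = -1.5000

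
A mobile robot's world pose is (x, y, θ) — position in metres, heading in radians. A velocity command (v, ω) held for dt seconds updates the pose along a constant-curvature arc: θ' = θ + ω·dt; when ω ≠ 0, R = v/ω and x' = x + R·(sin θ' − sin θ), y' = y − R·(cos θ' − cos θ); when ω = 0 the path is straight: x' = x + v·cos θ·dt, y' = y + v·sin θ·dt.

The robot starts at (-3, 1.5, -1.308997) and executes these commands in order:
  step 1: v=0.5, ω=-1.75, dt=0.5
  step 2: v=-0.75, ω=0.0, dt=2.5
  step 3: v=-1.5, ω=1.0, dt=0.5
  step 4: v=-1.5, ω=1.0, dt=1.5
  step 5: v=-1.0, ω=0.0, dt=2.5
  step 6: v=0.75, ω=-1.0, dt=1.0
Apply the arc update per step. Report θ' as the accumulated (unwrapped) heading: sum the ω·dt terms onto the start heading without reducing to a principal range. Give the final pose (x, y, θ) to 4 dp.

(-4.8160, 5.1359, -1.1840)

step 1: θ'=-2.1840 (R=-0.2857) → pose (-3.0423, 1.2616, -2.1840)
step 2: θ'=-2.1840 (straight) → pose (-1.9633, 2.7950, -2.1840)
step 3: θ'=-1.6840 (R=-1.5000) → pose (-1.6996, 3.4888, -1.6840)
step 4: θ'=-0.1840 (R=-1.5000) → pose (-2.9156, 5.1329, -0.1840)
step 5: θ'=-0.1840 (straight) → pose (-5.3734, 5.5903, -0.1840)
step 6: θ'=-1.1840 (R=-0.7500) → pose (-4.8160, 5.1359, -1.1840)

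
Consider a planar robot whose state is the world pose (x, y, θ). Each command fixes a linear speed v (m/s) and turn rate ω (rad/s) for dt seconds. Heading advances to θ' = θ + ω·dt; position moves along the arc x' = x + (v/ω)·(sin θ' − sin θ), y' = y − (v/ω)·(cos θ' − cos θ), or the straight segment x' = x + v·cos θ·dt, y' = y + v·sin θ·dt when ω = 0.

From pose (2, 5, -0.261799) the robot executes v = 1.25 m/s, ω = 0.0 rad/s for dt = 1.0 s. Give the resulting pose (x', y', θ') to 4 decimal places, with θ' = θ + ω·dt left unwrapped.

(3.2074, 4.6765, -0.2618)

θ' = -0.2618 + 0.0·1.0 = -0.2618
ω = 0 → straight: x' = 2 + 1.25·cos(-0.2618)·1.0 = 3.2074
y' = 5 + 1.25·sin(-0.2618)·1.0 = 4.6765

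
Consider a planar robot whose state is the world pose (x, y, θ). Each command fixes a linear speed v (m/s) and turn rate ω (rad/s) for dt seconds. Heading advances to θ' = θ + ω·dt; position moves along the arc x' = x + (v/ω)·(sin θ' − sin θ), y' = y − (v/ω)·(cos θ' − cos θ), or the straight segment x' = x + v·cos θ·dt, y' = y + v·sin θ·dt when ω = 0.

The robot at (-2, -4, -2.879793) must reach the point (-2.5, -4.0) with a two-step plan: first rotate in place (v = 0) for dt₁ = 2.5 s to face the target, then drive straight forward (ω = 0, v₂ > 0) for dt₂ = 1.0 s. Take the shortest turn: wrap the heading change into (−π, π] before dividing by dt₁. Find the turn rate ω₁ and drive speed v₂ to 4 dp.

heading to target = atan2(-4−-4, -2.5−-2) = 3.1416
Δθ = wrap(3.1416 − -2.8798) = -0.2618; ω₁ = Δθ/dt₁ = -0.1047
distance = √((-2.5−-2)² + (-4−-4)²) = 0.5000; v₂ = distance/dt₂ = 0.5000

ω₁ = -0.1047, v₂ = 0.5000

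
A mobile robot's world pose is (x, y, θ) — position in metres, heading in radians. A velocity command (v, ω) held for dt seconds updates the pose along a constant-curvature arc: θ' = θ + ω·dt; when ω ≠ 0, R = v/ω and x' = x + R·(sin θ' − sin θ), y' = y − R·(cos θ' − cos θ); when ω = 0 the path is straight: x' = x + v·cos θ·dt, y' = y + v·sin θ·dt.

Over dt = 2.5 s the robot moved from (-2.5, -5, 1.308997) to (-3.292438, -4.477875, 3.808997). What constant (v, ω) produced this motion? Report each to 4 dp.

Δθ = 3.808997 − 1.308997 = 2.500000
ω = Δθ/dt = 2.500000/2.5 = 1.0000
R = Δx/(sin θ' − sin θ) = 0.5000
v = R·ω = 0.5000·1.0000 = 0.5000

v = 0.5000, ω = 1.0000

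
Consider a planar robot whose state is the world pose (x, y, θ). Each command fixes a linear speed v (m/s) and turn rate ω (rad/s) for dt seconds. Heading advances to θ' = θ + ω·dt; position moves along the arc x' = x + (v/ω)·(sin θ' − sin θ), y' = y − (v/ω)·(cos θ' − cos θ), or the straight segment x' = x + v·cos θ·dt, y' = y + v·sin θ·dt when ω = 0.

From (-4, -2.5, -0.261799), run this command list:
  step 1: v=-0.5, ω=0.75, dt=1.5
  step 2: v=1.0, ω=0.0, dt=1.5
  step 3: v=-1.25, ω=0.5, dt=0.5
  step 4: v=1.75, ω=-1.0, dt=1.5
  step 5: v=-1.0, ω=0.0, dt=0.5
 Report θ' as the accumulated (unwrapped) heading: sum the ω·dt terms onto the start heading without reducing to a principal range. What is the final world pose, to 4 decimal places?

(-2.2801, -1.0551, -0.3868)

step 1: θ'=0.8632 (R=-0.6667) → pose (-4.6792, -2.7106, 0.8632)
step 2: θ'=0.8632 (straight) → pose (-3.7042, -1.5707, 0.8632)
step 3: θ'=1.1132 (R=-2.5000) → pose (-4.0471, -2.0913, 1.1132)
step 4: θ'=-0.3868 (R=-1.7500) → pose (-1.8170, -1.2437, -0.3868)
step 5: θ'=-0.3868 (straight) → pose (-2.2801, -1.0551, -0.3868)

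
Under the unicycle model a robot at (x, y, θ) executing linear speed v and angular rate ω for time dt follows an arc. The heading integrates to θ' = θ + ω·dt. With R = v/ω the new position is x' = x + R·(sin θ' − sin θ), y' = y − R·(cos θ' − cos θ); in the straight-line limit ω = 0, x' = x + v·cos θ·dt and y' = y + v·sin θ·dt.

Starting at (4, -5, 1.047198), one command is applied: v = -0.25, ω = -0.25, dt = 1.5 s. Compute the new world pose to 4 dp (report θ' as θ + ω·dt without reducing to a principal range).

(3.7567, -5.2825, 0.6722)

θ' = 1.0472 + -0.25·1.5 = 0.6722
R = v/ω = -0.25/-0.25 = 1.0000
x' = 4 + 1.0000·(sin 0.6722 − sin 1.0472) = 3.7567
y' = -5 − 1.0000·(cos 0.6722 − cos 1.0472) = -5.2825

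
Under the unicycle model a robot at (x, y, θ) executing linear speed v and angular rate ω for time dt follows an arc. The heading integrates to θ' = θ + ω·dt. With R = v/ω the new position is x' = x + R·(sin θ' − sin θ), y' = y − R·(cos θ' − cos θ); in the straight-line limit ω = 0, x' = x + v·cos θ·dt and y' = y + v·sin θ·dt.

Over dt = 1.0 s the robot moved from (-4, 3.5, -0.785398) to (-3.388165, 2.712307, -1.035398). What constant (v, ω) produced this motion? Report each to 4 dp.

v = 1.0000, ω = -0.2500

Δθ = -1.035398 − -0.785398 = -0.250000
ω = Δθ/dt = -0.250000/1.0 = -0.2500
R = −Δy/(cos θ' − cos θ) = -4.0000
v = R·ω = -4.0000·-0.2500 = 1.0000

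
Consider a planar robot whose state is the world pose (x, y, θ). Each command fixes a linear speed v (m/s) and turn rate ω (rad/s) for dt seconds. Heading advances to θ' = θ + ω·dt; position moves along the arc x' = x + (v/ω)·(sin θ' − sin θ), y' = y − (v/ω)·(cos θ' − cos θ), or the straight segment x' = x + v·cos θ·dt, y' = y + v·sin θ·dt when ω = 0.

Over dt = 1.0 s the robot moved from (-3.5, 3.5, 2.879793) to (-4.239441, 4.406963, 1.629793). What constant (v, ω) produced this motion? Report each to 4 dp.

Δθ = 1.629793 − 2.879793 = -1.250000
ω = Δθ/dt = -1.250000/1.0 = -1.2500
R = −Δy/(cos θ' − cos θ) = -1.0000
v = R·ω = -1.0000·-1.2500 = 1.2500

v = 1.2500, ω = -1.2500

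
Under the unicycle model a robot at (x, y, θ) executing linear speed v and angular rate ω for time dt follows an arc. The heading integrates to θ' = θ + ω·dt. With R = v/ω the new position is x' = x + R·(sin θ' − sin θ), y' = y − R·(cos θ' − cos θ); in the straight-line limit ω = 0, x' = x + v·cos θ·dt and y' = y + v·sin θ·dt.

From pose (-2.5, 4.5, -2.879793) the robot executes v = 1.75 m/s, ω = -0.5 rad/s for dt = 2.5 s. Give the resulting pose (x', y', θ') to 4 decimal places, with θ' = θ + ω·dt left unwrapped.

θ' = -2.8798 + -0.5·2.5 = -4.1298
R = v/ω = 1.75/-0.5 = -3.5000
x' = -2.5 + -3.5000·(sin -4.1298 − sin -2.8798) = -6.3285
y' = 4.5 − -3.5000·(cos -4.1298 − cos -2.8798) = 5.9551

(-6.3285, 5.9551, -4.1298)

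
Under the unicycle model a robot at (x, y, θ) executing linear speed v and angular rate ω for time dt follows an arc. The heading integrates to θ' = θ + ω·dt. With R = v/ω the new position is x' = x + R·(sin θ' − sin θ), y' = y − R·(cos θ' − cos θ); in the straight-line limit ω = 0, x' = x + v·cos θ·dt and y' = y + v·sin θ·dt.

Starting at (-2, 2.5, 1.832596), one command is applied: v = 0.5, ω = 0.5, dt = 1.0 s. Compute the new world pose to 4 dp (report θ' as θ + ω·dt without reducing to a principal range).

(-2.2423, 2.9314, 2.3326)

θ' = 1.8326 + 0.5·1.0 = 2.3326
R = v/ω = 0.5/0.5 = 1.0000
x' = -2 + 1.0000·(sin 2.3326 − sin 1.8326) = -2.2423
y' = 2.5 − 1.0000·(cos 2.3326 − cos 1.8326) = 2.9314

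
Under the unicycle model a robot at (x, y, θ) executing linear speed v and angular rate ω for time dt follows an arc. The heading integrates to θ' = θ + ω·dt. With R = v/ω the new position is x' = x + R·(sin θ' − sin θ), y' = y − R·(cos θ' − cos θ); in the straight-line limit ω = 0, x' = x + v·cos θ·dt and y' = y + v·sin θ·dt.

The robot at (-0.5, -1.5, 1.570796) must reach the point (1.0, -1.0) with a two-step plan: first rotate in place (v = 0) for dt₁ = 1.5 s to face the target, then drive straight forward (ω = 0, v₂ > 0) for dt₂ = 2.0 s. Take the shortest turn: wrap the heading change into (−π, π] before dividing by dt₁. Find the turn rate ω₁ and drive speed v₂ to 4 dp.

heading to target = atan2(-1−-1.5, 1−-0.5) = 0.3218
Δθ = wrap(0.3218 − 1.5708) = -1.2490; ω₁ = Δθ/dt₁ = -0.8327
distance = √((1−-0.5)² + (-1−-1.5)²) = 1.5811; v₂ = distance/dt₂ = 0.7906

ω₁ = -0.8327, v₂ = 0.7906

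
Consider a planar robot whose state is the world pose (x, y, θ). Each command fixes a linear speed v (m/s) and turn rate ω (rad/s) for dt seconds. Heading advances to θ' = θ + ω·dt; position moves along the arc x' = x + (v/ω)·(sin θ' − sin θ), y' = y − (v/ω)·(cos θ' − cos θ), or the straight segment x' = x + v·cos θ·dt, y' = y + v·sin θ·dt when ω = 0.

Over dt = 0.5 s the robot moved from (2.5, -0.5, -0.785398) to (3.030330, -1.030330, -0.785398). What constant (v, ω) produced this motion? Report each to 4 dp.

Δθ = -0.785398 − -0.785398 = 0.000000
ω = Δθ/dt = 0.000000/0.5 = 0.0000
ω = 0 → v = (Δx·cos θ + Δy·sin θ)/dt = 1.5000

v = 1.5000, ω = 0.0000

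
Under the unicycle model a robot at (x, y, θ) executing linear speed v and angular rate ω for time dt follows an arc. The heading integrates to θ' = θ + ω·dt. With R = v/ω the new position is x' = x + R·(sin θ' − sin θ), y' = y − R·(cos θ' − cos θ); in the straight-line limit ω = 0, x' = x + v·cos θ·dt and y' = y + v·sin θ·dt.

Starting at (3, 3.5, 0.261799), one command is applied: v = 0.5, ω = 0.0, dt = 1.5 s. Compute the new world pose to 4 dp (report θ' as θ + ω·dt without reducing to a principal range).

(3.7244, 3.6941, 0.2618)

θ' = 0.2618 + 0.0·1.5 = 0.2618
ω = 0 → straight: x' = 3 + 0.5·cos(0.2618)·1.5 = 3.7244
y' = 3.5 + 0.5·sin(0.2618)·1.5 = 3.6941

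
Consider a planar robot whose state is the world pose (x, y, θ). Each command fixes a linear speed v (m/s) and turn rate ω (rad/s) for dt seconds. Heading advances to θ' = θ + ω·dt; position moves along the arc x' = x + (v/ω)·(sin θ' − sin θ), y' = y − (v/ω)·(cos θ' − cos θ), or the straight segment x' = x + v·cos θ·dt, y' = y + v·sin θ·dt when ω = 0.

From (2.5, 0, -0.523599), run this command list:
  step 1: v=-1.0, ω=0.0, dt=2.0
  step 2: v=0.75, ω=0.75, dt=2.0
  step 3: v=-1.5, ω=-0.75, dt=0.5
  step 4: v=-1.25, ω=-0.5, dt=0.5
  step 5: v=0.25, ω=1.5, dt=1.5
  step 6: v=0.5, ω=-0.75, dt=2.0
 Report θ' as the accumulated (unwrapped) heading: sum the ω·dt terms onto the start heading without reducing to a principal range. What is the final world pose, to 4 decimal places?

(0.7938, 1.6638, 1.1014)

step 1: θ'=-0.5236 (straight) → pose (0.7679, 1.0000, -0.5236)
step 2: θ'=0.9764 (R=1.0000) → pose (2.0964, 1.3060, 0.9764)
step 3: θ'=0.6014 (R=2.0000) → pose (1.5711, 0.7769, 0.6014)
step 4: θ'=0.3514 (R=2.5000) → pose (1.0171, 0.4911, 0.3514)
step 5: θ'=2.6014 (R=0.1667) → pose (1.0454, 0.7905, 2.6014)
step 6: θ'=1.1014 (R=-0.6667) → pose (0.7938, 1.6638, 1.1014)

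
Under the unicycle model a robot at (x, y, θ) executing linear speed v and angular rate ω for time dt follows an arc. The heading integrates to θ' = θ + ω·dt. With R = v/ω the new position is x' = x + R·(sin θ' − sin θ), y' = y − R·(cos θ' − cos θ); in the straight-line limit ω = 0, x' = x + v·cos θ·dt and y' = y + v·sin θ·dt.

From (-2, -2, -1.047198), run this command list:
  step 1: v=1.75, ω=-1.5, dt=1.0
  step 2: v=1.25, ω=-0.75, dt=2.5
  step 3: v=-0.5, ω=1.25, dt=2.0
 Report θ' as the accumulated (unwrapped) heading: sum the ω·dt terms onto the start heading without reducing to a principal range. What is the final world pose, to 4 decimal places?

(-4.1285, -2.6692, -1.9222)

step 1: θ'=-2.5472 (R=-1.1667) → pose (-2.3570, -3.5499, -2.5472)
step 2: θ'=-4.4222 (R=-1.6667) → pose (-4.8873, -2.6460, -4.4222)
step 3: θ'=-1.9222 (R=-0.4000) → pose (-4.1285, -2.6692, -1.9222)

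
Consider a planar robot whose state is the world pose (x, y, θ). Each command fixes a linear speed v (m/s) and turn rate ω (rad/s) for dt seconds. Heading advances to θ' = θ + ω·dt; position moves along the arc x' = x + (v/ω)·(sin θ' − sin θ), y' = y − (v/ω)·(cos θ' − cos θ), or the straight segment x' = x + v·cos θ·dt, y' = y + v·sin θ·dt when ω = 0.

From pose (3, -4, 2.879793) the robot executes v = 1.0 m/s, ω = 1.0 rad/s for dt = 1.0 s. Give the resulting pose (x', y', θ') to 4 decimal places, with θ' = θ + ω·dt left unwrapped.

θ' = 2.8798 + 1.0·1.0 = 3.8798
R = v/ω = 1.0/1.0 = 1.0000
x' = 3 + 1.0000·(sin 3.8798 − sin 2.8798) = 2.0682
y' = -4 − 1.0000·(cos 3.8798 − cos 2.8798) = -4.2262

(2.0682, -4.2262, 3.8798)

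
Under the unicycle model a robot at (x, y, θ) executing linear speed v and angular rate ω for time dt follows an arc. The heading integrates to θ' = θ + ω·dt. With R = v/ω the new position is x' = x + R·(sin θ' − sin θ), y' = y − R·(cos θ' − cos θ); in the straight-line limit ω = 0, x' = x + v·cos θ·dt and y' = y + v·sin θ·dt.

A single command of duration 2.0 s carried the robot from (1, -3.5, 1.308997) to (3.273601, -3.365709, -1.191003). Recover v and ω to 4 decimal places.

v = 1.5000, ω = -1.2500

Δθ = -1.191003 − 1.308997 = -2.500000
ω = Δθ/dt = -2.500000/2.0 = -1.2500
R = Δx/(sin θ' − sin θ) = -1.2000
v = R·ω = -1.2000·-1.2500 = 1.5000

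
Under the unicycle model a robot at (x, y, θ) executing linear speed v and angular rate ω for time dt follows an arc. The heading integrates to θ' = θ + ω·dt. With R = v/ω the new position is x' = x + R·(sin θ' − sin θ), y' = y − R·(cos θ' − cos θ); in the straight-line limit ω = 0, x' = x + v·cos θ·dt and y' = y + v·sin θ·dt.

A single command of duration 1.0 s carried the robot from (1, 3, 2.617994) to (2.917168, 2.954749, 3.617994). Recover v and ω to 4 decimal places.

Δθ = 3.617994 − 2.617994 = 1.000000
ω = Δθ/dt = 1.000000/1.0 = 1.0000
R = Δx/(sin θ' − sin θ) = -2.0000
v = R·ω = -2.0000·1.0000 = -2.0000

v = -2.0000, ω = 1.0000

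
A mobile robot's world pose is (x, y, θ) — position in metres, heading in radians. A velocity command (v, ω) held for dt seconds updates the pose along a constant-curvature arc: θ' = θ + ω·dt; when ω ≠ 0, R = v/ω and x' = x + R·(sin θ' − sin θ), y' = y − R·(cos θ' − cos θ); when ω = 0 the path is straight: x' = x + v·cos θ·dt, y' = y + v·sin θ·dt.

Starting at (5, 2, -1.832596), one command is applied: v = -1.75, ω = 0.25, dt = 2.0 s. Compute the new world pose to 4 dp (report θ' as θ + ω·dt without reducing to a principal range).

θ' = -1.8326 + 0.25·2.0 = -1.3326
R = v/ω = -1.75/0.25 = -7.0000
x' = 5 + -7.0000·(sin -1.3326 − sin -1.8326) = 5.0409
y' = 2 − -7.0000·(cos -1.3326 − cos -1.8326) = 5.4634

(5.0409, 5.4634, -1.3326)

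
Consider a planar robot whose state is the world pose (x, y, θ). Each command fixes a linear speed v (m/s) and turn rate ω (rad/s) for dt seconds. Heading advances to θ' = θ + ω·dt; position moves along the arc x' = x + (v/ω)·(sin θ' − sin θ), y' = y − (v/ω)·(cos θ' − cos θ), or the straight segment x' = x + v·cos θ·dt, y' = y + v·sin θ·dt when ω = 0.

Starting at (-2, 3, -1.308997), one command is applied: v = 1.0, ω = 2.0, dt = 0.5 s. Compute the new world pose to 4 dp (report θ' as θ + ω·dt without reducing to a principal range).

θ' = -1.3090 + 2.0·0.5 = -0.3090
R = v/ω = 1.0/2.0 = 0.5000
x' = -2 + 0.5000·(sin -0.3090 − sin -1.3090) = -1.6691
y' = 3 − 0.5000·(cos -0.3090 − cos -1.3090) = 2.6531

(-1.6691, 2.6531, -0.3090)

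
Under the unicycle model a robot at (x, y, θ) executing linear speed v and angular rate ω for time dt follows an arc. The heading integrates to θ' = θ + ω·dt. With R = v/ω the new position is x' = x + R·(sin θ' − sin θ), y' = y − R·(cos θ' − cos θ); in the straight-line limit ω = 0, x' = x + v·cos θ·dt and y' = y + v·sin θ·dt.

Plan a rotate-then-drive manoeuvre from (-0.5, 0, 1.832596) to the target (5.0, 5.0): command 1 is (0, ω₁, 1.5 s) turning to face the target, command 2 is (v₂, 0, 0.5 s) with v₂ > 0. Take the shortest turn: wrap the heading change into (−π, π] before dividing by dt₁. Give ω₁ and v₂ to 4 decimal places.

ω₁ = -0.7299, v₂ = 14.8661

heading to target = atan2(5−0, 5−-0.5) = 0.7378
Δθ = wrap(0.7378 − 1.8326) = -1.0948; ω₁ = Δθ/dt₁ = -0.7299
distance = √((5−-0.5)² + (5−0)²) = 7.4330; v₂ = distance/dt₂ = 14.8661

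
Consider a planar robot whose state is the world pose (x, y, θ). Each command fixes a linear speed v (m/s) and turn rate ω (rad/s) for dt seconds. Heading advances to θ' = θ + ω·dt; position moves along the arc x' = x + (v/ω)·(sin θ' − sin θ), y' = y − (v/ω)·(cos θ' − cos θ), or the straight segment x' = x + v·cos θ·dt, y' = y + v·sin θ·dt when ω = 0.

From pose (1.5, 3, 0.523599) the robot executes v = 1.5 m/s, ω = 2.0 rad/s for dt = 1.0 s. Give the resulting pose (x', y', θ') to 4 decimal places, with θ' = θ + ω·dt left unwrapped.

θ' = 0.5236 + 2.0·1.0 = 2.5236
R = v/ω = 1.5/2.0 = 0.7500
x' = 1.5 + 0.7500·(sin 2.5236 − sin 0.5236) = 1.5596
y' = 3 − 0.7500·(cos 2.5236 − cos 0.5236) = 4.2608

(1.5596, 4.2608, 2.5236)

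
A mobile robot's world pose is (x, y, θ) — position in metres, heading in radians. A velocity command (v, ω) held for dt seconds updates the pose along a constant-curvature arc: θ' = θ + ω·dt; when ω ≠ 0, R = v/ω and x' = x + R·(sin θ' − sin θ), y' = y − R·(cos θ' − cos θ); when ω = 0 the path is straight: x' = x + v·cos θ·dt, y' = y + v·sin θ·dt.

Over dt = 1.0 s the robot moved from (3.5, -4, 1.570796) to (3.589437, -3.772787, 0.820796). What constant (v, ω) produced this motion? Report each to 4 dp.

v = 0.2500, ω = -0.7500

Δθ = 0.820796 − 1.570796 = -0.750000
ω = Δθ/dt = -0.750000/1.0 = -0.7500
R = −Δy/(cos θ' − cos θ) = -0.3333
v = R·ω = -0.3333·-0.7500 = 0.2500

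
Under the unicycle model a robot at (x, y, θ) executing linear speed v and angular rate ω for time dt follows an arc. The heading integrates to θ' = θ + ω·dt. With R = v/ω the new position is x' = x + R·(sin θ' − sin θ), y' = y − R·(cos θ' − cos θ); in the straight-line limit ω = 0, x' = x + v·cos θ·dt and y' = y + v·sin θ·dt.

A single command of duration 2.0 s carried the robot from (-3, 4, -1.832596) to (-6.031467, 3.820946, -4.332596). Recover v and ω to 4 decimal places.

v = 2.0000, ω = -1.2500

Δθ = -4.332596 − -1.832596 = -2.500000
ω = Δθ/dt = -2.500000/2.0 = -1.2500
R = Δx/(sin θ' − sin θ) = -1.6000
v = R·ω = -1.6000·-1.2500 = 2.0000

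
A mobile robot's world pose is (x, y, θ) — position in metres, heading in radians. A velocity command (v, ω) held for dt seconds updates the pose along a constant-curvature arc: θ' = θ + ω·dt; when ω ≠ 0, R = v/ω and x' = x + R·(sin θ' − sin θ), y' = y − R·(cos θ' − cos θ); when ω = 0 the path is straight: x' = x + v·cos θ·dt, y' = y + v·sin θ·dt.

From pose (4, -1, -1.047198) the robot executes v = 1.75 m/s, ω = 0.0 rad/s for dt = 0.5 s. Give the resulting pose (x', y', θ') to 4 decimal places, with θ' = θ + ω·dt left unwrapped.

θ' = -1.0472 + 0.0·0.5 = -1.0472
ω = 0 → straight: x' = 4 + 1.75·cos(-1.0472)·0.5 = 4.4375
y' = -1 + 1.75·sin(-1.0472)·0.5 = -1.7578

(4.4375, -1.7578, -1.0472)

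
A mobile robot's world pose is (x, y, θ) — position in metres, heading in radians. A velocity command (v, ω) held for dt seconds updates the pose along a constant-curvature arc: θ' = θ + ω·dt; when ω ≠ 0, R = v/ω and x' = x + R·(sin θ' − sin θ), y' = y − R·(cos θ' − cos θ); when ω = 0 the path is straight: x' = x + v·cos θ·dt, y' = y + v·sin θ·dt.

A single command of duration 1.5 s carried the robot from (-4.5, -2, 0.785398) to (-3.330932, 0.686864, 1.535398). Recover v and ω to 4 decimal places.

v = 2.0000, ω = 0.5000

Δθ = 1.535398 − 0.785398 = 0.750000
ω = Δθ/dt = 0.750000/1.5 = 0.5000
R = −Δy/(cos θ' − cos θ) = 4.0000
v = R·ω = 4.0000·0.5000 = 2.0000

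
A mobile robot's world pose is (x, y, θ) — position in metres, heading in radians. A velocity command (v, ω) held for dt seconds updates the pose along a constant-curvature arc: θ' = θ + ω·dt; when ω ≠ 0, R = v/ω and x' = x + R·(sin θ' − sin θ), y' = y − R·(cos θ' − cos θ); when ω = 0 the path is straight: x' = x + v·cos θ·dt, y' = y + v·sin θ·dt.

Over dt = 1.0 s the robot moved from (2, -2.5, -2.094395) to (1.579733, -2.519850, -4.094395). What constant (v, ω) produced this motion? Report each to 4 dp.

Δθ = -4.094395 − -2.094395 = -2.000000
ω = Δθ/dt = -2.000000/1.0 = -2.0000
R = Δx/(sin θ' − sin θ) = -0.2500
v = R·ω = -0.2500·-2.0000 = 0.5000

v = 0.5000, ω = -2.0000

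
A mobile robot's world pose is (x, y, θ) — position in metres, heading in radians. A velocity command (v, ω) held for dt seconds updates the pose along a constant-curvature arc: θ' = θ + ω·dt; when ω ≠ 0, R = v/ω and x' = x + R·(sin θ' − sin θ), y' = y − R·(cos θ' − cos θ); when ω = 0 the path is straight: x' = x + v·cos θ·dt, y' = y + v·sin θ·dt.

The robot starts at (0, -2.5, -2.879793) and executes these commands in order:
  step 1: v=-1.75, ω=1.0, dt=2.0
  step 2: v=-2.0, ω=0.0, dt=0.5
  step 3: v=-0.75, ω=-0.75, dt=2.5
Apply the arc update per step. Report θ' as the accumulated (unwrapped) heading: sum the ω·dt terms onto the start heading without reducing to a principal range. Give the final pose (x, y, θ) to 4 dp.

(0.6517, 2.6397, -2.7548)

step 1: θ'=-0.8798 (R=-1.7500) → pose (0.8956, 0.3057, -0.8798)
step 2: θ'=-0.8798 (straight) → pose (0.2583, 1.0763, -0.8798)
step 3: θ'=-2.7548 (R=1.0000) → pose (0.6517, 2.6397, -2.7548)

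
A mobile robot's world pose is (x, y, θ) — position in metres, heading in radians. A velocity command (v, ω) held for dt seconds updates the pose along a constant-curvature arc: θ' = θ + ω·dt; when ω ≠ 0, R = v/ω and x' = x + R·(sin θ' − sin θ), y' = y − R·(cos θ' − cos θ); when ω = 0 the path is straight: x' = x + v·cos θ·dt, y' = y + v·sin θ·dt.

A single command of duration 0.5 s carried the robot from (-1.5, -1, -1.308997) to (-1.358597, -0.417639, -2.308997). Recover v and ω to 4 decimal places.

Δθ = -2.308997 − -1.308997 = -1.000000
ω = Δθ/dt = -1.000000/0.5 = -2.0000
R = −Δy/(cos θ' − cos θ) = 0.6250
v = R·ω = 0.6250·-2.0000 = -1.2500

v = -1.2500, ω = -2.0000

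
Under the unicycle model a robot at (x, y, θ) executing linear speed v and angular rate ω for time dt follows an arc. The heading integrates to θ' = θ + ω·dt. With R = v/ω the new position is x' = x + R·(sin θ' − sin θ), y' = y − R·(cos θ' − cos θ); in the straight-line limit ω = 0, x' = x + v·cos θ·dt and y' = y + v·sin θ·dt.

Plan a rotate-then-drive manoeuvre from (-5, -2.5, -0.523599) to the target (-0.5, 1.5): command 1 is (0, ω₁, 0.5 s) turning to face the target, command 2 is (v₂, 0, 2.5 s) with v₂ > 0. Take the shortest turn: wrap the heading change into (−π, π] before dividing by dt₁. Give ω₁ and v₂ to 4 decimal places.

heading to target = atan2(1.5−-2.5, -0.5−-5) = 0.7266
Δθ = wrap(0.7266 − -0.5236) = 1.2502; ω₁ = Δθ/dt₁ = 2.5005
distance = √((-0.5−-5)² + (1.5−-2.5)²) = 6.0208; v₂ = distance/dt₂ = 2.4083

ω₁ = 2.5005, v₂ = 2.4083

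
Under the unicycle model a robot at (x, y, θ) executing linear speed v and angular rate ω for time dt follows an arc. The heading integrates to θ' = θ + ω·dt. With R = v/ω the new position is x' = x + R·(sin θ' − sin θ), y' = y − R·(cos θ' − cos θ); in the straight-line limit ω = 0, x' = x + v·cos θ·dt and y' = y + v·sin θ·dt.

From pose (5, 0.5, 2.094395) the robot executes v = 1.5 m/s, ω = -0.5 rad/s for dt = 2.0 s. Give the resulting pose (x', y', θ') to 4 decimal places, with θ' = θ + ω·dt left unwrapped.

θ' = 2.0944 + -0.5·2.0 = 1.0944
R = v/ω = 1.5/-0.5 = -3.0000
x' = 5 + -3.0000·(sin 1.0944 − sin 2.0944) = 4.9321
y' = 0.5 − -3.0000·(cos 1.0944 − cos 2.0944) = 3.3758

(4.9321, 3.3758, 1.0944)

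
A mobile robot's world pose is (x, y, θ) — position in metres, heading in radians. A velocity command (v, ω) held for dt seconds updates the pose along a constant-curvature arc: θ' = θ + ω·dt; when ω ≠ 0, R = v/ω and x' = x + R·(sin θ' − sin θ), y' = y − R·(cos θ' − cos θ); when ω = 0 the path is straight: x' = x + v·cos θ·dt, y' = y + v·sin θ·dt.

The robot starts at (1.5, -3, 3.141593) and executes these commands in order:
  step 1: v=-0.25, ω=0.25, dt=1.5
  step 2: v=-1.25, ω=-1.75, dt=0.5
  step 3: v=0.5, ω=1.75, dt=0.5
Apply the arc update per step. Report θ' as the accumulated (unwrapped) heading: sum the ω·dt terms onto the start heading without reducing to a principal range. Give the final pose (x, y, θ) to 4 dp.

step 1: θ'=3.5166 (R=-1.0000) → pose (1.8663, -2.9305, 3.5166)
step 2: θ'=2.6416 (R=0.7143) → pose (2.4703, -2.9683, 2.6416)
step 3: θ'=3.5166 (R=0.2857) → pose (2.2287, -2.9532, 3.5166)

(2.2287, -2.9532, 3.5166)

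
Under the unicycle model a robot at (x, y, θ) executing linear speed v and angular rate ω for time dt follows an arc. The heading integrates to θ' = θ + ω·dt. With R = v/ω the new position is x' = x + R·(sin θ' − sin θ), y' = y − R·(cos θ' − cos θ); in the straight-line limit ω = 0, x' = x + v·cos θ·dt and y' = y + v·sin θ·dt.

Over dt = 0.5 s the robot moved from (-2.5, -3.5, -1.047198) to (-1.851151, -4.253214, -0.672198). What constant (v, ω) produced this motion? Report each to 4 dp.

v = 2.0000, ω = 0.7500

Δθ = -0.672198 − -1.047198 = 0.375000
ω = Δθ/dt = 0.375000/0.5 = 0.7500
R = −Δy/(cos θ' − cos θ) = 2.6667
v = R·ω = 2.6667·0.7500 = 2.0000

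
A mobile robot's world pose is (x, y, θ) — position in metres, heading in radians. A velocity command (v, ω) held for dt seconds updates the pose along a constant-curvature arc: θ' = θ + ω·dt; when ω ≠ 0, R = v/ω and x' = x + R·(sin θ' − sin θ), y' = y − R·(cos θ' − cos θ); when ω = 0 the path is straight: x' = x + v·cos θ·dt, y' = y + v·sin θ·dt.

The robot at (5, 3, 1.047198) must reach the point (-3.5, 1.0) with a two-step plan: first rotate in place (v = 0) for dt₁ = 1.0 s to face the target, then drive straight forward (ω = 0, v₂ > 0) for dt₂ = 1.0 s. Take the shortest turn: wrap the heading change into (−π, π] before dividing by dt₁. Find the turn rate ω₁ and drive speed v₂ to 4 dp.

heading to target = atan2(1−3, -3.5−5) = -2.9105
Δθ = wrap(-2.9105 − 1.0472) = 2.3255; ω₁ = Δθ/dt₁ = 2.3255
distance = √((-3.5−5)² + (1−3)²) = 8.7321; v₂ = distance/dt₂ = 8.7321

ω₁ = 2.3255, v₂ = 8.7321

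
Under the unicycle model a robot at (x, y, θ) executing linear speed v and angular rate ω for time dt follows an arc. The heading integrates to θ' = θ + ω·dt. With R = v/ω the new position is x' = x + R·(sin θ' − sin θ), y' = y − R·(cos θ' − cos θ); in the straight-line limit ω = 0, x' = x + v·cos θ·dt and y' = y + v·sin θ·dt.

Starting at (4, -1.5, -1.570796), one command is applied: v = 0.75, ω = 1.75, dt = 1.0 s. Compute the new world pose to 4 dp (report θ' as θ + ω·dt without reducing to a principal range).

θ' = -1.5708 + 1.75·1.0 = 0.1792
R = v/ω = 0.75/1.75 = 0.4286
x' = 4 + 0.4286·(sin 0.1792 − sin -1.5708) = 4.5050
y' = -1.5 − 0.4286·(cos 0.1792 − cos -1.5708) = -1.9217

(4.5050, -1.9217, 0.1792)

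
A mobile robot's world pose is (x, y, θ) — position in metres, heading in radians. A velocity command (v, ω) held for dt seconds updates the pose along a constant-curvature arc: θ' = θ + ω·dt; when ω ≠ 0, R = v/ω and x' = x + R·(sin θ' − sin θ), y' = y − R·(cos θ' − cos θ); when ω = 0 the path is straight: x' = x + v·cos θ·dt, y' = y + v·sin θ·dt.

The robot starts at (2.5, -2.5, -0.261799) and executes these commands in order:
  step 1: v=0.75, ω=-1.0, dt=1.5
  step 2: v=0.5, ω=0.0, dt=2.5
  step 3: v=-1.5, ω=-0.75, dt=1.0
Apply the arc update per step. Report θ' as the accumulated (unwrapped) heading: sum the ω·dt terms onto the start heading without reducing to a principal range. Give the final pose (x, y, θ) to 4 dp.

step 1: θ'=-1.7618 (R=-0.7500) → pose (3.0422, -3.3668, -1.7618)
step 2: θ'=-1.7618 (straight) → pose (2.8049, -4.5941, -1.7618)
step 3: θ'=-2.5118 (R=2.0000) → pose (3.5906, -3.3575, -2.5118)

(3.5906, -3.3575, -2.5118)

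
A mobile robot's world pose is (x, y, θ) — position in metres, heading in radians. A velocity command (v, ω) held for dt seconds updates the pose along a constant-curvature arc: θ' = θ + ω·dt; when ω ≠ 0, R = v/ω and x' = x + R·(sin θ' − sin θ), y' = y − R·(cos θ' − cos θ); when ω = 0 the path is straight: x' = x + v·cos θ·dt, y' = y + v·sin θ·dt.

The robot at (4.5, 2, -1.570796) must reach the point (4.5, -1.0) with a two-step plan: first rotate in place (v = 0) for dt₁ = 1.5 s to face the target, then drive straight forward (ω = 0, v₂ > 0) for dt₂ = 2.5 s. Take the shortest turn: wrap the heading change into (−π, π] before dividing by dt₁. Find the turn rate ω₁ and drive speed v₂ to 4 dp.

heading to target = atan2(-1−2, 4.5−4.5) = -1.5708
Δθ = wrap(-1.5708 − -1.5708) = 0.0000; ω₁ = Δθ/dt₁ = 0.0000
distance = √((4.5−4.5)² + (-1−2)²) = 3.0000; v₂ = distance/dt₂ = 1.2000

ω₁ = 0.0000, v₂ = 1.2000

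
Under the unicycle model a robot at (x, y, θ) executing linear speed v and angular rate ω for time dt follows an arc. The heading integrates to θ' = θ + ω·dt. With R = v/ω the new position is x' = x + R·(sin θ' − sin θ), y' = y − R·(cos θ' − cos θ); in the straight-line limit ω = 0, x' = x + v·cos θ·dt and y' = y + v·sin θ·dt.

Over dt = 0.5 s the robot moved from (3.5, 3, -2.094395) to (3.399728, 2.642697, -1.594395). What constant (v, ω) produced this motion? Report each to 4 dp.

Δθ = -1.594395 − -2.094395 = 0.500000
ω = Δθ/dt = 0.500000/0.5 = 1.0000
R = −Δy/(cos θ' − cos θ) = 0.7500
v = R·ω = 0.7500·1.0000 = 0.7500

v = 0.7500, ω = 1.0000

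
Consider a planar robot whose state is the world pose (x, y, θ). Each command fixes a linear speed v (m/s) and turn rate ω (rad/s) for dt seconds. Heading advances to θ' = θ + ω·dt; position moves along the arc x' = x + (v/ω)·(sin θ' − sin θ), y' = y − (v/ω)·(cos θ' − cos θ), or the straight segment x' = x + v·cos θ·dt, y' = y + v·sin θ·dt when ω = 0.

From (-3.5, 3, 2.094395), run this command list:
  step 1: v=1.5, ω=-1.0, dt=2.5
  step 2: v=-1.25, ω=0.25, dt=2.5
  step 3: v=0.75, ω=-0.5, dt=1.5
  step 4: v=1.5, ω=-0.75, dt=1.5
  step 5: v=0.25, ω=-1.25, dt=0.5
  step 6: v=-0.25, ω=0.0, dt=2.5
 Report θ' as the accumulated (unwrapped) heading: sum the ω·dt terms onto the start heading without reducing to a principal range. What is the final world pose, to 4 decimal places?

(-2.2442, 3.7101, -2.2806)

step 1: θ'=-0.4056 (R=-1.5000) → pose (-1.6091, 5.1283, -0.4056)
step 2: θ'=0.2194 (R=-5.0000) → pose (-4.6702, 5.4141, 0.2194)
step 3: θ'=-0.5306 (R=-1.5000) → pose (-3.5846, 5.2438, -0.5306)
step 4: θ'=-1.6556 (R=-2.0000) → pose (-2.6039, 3.3494, -1.6556)
step 5: θ'=-2.2806 (R=-0.2000) → pose (-2.6515, 3.2360, -2.2806)
step 6: θ'=-2.2806 (straight) → pose (-2.2442, 3.7101, -2.2806)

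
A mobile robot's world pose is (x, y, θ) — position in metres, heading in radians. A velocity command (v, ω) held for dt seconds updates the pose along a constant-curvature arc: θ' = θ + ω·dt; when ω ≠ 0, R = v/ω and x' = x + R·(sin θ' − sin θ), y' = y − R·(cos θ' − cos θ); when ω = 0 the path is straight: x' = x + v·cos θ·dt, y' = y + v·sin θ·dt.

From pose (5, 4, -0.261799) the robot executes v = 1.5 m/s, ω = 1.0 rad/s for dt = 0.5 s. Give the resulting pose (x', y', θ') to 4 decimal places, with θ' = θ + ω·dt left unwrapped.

(5.7422, 3.9912, 0.2382)

θ' = -0.2618 + 1.0·0.5 = 0.2382
R = v/ω = 1.5/1.0 = 1.5000
x' = 5 + 1.5000·(sin 0.2382 − sin -0.2618) = 5.7422
y' = 4 − 1.5000·(cos 0.2382 − cos -0.2618) = 3.9912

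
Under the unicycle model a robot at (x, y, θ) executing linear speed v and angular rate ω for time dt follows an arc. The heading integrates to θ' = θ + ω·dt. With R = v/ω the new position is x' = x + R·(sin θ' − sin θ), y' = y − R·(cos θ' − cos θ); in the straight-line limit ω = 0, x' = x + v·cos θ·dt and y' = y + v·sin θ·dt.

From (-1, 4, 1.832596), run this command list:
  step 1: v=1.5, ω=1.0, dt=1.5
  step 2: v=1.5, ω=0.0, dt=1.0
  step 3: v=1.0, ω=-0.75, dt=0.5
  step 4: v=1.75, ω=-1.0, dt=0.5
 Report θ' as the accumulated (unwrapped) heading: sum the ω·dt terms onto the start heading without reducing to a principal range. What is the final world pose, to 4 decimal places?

(-5.4891, 5.1621, 2.4576)

step 1: θ'=3.3326 (R=1.5000) → pose (-2.7337, 5.0845, 3.3326)
step 2: θ'=3.3326 (straight) → pose (-4.2064, 4.7997, 3.3326)
step 3: θ'=2.9576 (R=-1.3333) → pose (-4.7034, 4.7980, 2.9576)
step 4: θ'=2.4576 (R=-1.7500) → pose (-5.4891, 5.1621, 2.4576)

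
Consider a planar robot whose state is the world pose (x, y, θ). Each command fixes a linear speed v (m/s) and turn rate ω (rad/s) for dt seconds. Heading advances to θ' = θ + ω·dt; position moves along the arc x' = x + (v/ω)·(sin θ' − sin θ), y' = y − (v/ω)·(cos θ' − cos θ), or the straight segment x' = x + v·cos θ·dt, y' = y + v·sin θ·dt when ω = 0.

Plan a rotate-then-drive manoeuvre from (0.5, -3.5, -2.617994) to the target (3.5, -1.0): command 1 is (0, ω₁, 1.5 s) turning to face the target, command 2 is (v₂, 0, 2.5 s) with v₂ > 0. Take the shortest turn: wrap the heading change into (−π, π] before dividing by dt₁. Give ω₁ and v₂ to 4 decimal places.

ω₁ = -1.9803, v₂ = 1.5620

heading to target = atan2(-1−-3.5, 3.5−0.5) = 0.6947
Δθ = wrap(0.6947 − -2.6180) = -2.9705; ω₁ = Δθ/dt₁ = -1.9803
distance = √((3.5−0.5)² + (-1−-3.5)²) = 3.9051; v₂ = distance/dt₂ = 1.5620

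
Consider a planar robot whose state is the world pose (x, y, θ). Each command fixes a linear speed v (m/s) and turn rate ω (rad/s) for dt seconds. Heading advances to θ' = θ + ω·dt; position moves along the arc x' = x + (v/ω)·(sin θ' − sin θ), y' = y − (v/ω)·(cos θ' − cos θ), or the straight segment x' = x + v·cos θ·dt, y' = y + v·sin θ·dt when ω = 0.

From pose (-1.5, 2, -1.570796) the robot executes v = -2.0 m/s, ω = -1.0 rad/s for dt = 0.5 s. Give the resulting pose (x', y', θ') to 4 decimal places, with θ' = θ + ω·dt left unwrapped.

(-1.2552, 2.9589, -2.0708)

θ' = -1.5708 + -1.0·0.5 = -2.0708
R = v/ω = -2.0/-1.0 = 2.0000
x' = -1.5 + 2.0000·(sin -2.0708 − sin -1.5708) = -1.2552
y' = 2 − 2.0000·(cos -2.0708 − cos -1.5708) = 2.9589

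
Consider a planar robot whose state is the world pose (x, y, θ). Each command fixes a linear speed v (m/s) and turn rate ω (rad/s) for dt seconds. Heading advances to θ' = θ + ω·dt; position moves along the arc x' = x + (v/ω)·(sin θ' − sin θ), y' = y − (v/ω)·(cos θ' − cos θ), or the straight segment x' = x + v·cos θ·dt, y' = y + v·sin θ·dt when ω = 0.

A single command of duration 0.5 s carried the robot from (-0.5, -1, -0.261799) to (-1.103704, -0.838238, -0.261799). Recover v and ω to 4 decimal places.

Δθ = -0.261799 − -0.261799 = 0.000000
ω = Δθ/dt = 0.000000/0.5 = 0.0000
ω = 0 → v = (Δx·cos θ + Δy·sin θ)/dt = -1.2500

v = -1.2500, ω = 0.0000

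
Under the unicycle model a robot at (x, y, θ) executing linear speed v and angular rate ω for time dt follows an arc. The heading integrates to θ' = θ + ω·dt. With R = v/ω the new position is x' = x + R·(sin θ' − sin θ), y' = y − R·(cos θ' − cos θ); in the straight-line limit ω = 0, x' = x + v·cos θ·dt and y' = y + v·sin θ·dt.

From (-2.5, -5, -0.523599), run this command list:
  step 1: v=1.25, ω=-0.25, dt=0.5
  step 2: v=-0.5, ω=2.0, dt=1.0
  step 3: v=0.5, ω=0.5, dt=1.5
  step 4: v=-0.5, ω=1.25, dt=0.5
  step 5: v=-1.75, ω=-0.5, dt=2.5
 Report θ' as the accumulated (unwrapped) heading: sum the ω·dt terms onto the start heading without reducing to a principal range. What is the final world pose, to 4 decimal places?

(-0.2319, -8.4627, 1.4764)

step 1: θ'=-0.6486 (R=-5.0000) → pose (-1.9796, -5.3455, -0.6486)
step 2: θ'=1.3514 (R=-0.2500) → pose (-2.3747, -5.4903, 1.3514)
step 3: θ'=2.1014 (R=1.0000) → pose (-2.4882, -4.7666, 2.1014)
step 4: θ'=2.7264 (R=-0.4000) → pose (-2.3045, -4.9302, 2.7264)
step 5: θ'=1.4764 (R=3.5000) → pose (-0.2319, -8.4627, 1.4764)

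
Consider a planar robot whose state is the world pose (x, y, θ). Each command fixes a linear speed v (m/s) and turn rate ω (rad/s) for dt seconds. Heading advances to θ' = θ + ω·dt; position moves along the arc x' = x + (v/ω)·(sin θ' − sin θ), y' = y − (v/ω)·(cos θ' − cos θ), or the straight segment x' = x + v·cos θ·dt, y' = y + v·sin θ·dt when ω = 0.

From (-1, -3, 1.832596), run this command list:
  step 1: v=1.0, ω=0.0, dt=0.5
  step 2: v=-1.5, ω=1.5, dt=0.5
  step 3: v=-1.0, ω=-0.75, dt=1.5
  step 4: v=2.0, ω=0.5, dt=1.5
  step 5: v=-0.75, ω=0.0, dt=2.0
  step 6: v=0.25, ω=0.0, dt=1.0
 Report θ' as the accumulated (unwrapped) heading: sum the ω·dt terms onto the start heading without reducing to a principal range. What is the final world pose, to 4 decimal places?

(-0.0912, -2.5617, 2.2076)

step 1: θ'=1.8326 (straight) → pose (-1.1294, -2.5170, 1.8326)
step 2: θ'=2.5826 (R=-1.0000) → pose (-0.6938, -3.1060, 2.5826)
step 3: θ'=1.4576 (R=1.3333) → pose (-0.0761, -4.3870, 1.4576)
step 4: θ'=2.2076 (R=4.0000) → pose (-0.8345, -1.5567, 2.2076)
step 5: θ'=2.2076 (straight) → pose (0.0574, -2.7627, 2.2076)
step 6: θ'=2.2076 (straight) → pose (-0.0912, -2.5617, 2.2076)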